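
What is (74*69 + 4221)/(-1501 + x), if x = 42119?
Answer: 9327/40618 ≈ 0.22963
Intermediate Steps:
(74*69 + 4221)/(-1501 + x) = (74*69 + 4221)/(-1501 + 42119) = (5106 + 4221)/40618 = 9327*(1/40618) = 9327/40618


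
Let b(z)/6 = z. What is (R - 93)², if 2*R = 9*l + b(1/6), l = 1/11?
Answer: 1026169/121 ≈ 8480.7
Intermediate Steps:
b(z) = 6*z
l = 1/11 ≈ 0.090909
R = 10/11 (R = (9*(1/11) + 6/6)/2 = (9/11 + 6*(⅙))/2 = (9/11 + 1)/2 = (½)*(20/11) = 10/11 ≈ 0.90909)
(R - 93)² = (10/11 - 93)² = (-1013/11)² = 1026169/121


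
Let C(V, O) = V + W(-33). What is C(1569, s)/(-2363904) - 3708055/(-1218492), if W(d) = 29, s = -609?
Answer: 121715818007/40005529344 ≈ 3.0425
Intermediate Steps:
C(V, O) = 29 + V (C(V, O) = V + 29 = 29 + V)
C(1569, s)/(-2363904) - 3708055/(-1218492) = (29 + 1569)/(-2363904) - 3708055/(-1218492) = 1598*(-1/2363904) - 3708055*(-1/1218492) = -799/1181952 + 3708055/1218492 = 121715818007/40005529344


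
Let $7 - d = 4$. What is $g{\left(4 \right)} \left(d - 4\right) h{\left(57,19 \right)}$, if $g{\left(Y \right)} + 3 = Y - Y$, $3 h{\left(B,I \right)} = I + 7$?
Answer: $26$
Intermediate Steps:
$h{\left(B,I \right)} = \frac{7}{3} + \frac{I}{3}$ ($h{\left(B,I \right)} = \frac{I + 7}{3} = \frac{7 + I}{3} = \frac{7}{3} + \frac{I}{3}$)
$g{\left(Y \right)} = -3$ ($g{\left(Y \right)} = -3 + \left(Y - Y\right) = -3 + 0 = -3$)
$d = 3$ ($d = 7 - 4 = 3$)
$g{\left(4 \right)} \left(d - 4\right) h{\left(57,19 \right)} = - 3 \left(3 - 4\right) \left(\frac{7}{3} + \frac{1}{3} \cdot 19\right) = \left(-3\right) \left(-1\right) \left(\frac{7}{3} + \frac{19}{3}\right) = 3 \cdot \frac{26}{3} = 26$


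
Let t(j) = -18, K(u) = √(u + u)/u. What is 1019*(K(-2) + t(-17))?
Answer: -18342 - 1019*I ≈ -18342.0 - 1019.0*I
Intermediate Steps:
K(u) = √2/√u (K(u) = √(2*u)/u = (√2*√u)/u = √2/√u)
1019*(K(-2) + t(-17)) = 1019*(√2/√(-2) - 18) = 1019*(√2*(-I*√2/2) - 18) = 1019*(-I - 18) = 1019*(-18 - I) = -18342 - 1019*I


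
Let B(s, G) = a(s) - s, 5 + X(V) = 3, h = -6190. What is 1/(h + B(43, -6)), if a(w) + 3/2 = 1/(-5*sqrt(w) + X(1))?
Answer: -124226/774486765 + 4*sqrt(43)/33302930895 ≈ -0.00016040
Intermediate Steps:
X(V) = -2 (X(V) = -5 + 3 = -2)
a(w) = -3/2 + 1/(-2 - 5*sqrt(w)) (a(w) = -3/2 + 1/(-5*sqrt(w) - 2) = -3/2 + 1/(-2 - 5*sqrt(w)))
B(s, G) = -s + (-8 - 15*sqrt(s))/(2*(2 + 5*sqrt(s))) (B(s, G) = (-8 - 15*sqrt(s))/(2*(2 + 5*sqrt(s))) - s = -s + (-8 - 15*sqrt(s))/(2*(2 + 5*sqrt(s))))
1/(h + B(43, -6)) = 1/(-6190 + (-8 - 15*sqrt(43) - 430*sqrt(43) - 4*43)/(2*(2 + 5*sqrt(43)))) = 1/(-6190 + (-8 - 15*sqrt(43) - 430*sqrt(43) - 172)/(2*(2 + 5*sqrt(43)))) = 1/(-6190 + (-180 - 445*sqrt(43))/(2*(2 + 5*sqrt(43))))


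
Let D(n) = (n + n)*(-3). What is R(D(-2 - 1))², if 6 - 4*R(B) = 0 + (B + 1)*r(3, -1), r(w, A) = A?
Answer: 625/16 ≈ 39.063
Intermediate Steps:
D(n) = -6*n (D(n) = (2*n)*(-3) = -6*n)
R(B) = 7/4 + B/4 (R(B) = 3/2 - (0 + (B + 1)*(-1))/4 = 3/2 - (0 + (1 + B)*(-1))/4 = 3/2 - (0 + (-1 - B))/4 = 3/2 - (-1 - B)/4 = 3/2 + (¼ + B/4) = 7/4 + B/4)
R(D(-2 - 1))² = (7/4 + (-6*(-2 - 1))/4)² = (7/4 + (-6*(-3))/4)² = (7/4 + (¼)*18)² = (7/4 + 9/2)² = (25/4)² = 625/16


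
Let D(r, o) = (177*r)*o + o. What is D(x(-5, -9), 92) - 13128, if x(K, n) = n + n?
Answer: -306148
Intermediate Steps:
x(K, n) = 2*n
D(r, o) = o + 177*o*r (D(r, o) = 177*o*r + o = o + 177*o*r)
D(x(-5, -9), 92) - 13128 = 92*(1 + 177*(2*(-9))) - 13128 = 92*(1 + 177*(-18)) - 13128 = 92*(1 - 3186) - 13128 = 92*(-3185) - 13128 = -293020 - 13128 = -306148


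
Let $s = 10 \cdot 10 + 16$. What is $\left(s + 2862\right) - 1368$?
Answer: $1610$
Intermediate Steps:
$s = 116$ ($s = 100 + 16 = 116$)
$\left(s + 2862\right) - 1368 = \left(116 + 2862\right) - 1368 = 2978 - 1368 = 1610$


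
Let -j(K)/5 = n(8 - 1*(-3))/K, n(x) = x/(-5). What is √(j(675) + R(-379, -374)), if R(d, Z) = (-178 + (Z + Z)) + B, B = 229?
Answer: 8*I*√22053/45 ≈ 26.4*I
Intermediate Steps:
n(x) = -x/5 (n(x) = x*(-⅕) = -x/5)
R(d, Z) = 51 + 2*Z (R(d, Z) = (-178 + (Z + Z)) + 229 = (-178 + 2*Z) + 229 = 51 + 2*Z)
j(K) = 11/K (j(K) = -5*(-(8 - 1*(-3))/5)/K = -5*(-(8 + 3)/5)/K = -5*(-⅕*11)/K = -(-11)/K = 11/K)
√(j(675) + R(-379, -374)) = √(11/675 + (51 + 2*(-374))) = √(11*(1/675) + (51 - 748)) = √(11/675 - 697) = √(-470464/675) = 8*I*√22053/45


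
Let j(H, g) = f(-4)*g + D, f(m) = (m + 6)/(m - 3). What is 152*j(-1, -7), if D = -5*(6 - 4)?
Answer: -1216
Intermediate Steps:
f(m) = (6 + m)/(-3 + m)
D = -10 (D = -5*2 = -10)
j(H, g) = -10 - 2*g/7 (j(H, g) = ((6 - 4)/(-3 - 4))*g - 10 = (2/(-7))*g - 10 = (-⅐*2)*g - 10 = -2*g/7 - 10 = -10 - 2*g/7)
152*j(-1, -7) = 152*(-10 - 2/7*(-7)) = 152*(-10 + 2) = 152*(-8) = -1216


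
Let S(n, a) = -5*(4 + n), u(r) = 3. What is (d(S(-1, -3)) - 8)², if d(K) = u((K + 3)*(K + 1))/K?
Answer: 1681/25 ≈ 67.240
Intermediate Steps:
S(n, a) = -20 - 5*n
d(K) = 3/K
(d(S(-1, -3)) - 8)² = (3/(-20 - 5*(-1)) - 8)² = (3/(-20 + 5) - 8)² = (3/(-15) - 8)² = (3*(-1/15) - 8)² = (-⅕ - 8)² = (-41/5)² = 1681/25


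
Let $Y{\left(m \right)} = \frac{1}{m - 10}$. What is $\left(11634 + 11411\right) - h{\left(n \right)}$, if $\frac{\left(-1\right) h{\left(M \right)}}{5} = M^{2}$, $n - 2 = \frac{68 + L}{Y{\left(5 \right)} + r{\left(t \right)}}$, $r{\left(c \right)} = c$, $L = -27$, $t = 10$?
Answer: $\frac{55790090}{2401} \approx 23236.0$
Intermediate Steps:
$Y{\left(m \right)} = \frac{1}{-10 + m}$
$n = \frac{303}{49}$ ($n = 2 + \frac{68 - 27}{\frac{1}{-10 + 5} + 10} = 2 + \frac{41}{\frac{1}{-5} + 10} = 2 + \frac{41}{- \frac{1}{5} + 10} = 2 + \frac{41}{\frac{49}{5}} = 2 + 41 \cdot \frac{5}{49} = 2 + \frac{205}{49} = \frac{303}{49} \approx 6.1837$)
$h{\left(M \right)} = - 5 M^{2}$
$\left(11634 + 11411\right) - h{\left(n \right)} = \left(11634 + 11411\right) - - 5 \left(\frac{303}{49}\right)^{2} = 23045 - \left(-5\right) \frac{91809}{2401} = 23045 - - \frac{459045}{2401} = 23045 + \frac{459045}{2401} = \frac{55790090}{2401}$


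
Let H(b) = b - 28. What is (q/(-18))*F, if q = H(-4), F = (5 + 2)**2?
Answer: 784/9 ≈ 87.111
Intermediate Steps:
F = 49 (F = 7**2 = 49)
H(b) = -28 + b
q = -32 (q = -28 - 4 = -32)
(q/(-18))*F = -32/(-18)*49 = -32*(-1/18)*49 = (16/9)*49 = 784/9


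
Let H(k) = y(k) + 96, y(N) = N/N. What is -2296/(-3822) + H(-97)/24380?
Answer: 4024801/6655740 ≈ 0.60471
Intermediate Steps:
y(N) = 1
H(k) = 97 (H(k) = 1 + 96 = 97)
-2296/(-3822) + H(-97)/24380 = -2296/(-3822) + 97/24380 = -2296*(-1/3822) + 97*(1/24380) = 164/273 + 97/24380 = 4024801/6655740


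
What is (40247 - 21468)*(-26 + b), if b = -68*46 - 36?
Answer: -59905010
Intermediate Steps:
b = -3164 (b = -3128 - 36 = -3164)
(40247 - 21468)*(-26 + b) = (40247 - 21468)*(-26 - 3164) = 18779*(-3190) = -59905010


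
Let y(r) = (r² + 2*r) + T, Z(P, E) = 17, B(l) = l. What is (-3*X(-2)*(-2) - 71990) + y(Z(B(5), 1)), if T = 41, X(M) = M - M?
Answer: -71626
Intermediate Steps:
X(M) = 0
y(r) = 41 + r² + 2*r (y(r) = (r² + 2*r) + 41 = 41 + r² + 2*r)
(-3*X(-2)*(-2) - 71990) + y(Z(B(5), 1)) = (-3*0*(-2) - 71990) + (41 + 17² + 2*17) = (0*(-2) - 71990) + (41 + 289 + 34) = (0 - 71990) + 364 = -71990 + 364 = -71626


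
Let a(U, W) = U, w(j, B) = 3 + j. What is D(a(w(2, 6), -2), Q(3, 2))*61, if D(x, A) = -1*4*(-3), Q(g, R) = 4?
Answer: 732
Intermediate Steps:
D(x, A) = 12 (D(x, A) = -4*(-3) = 12)
D(a(w(2, 6), -2), Q(3, 2))*61 = 12*61 = 732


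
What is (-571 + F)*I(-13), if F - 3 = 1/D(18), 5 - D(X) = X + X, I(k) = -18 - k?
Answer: 88045/31 ≈ 2840.2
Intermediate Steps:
D(X) = 5 - 2*X (D(X) = 5 - (X + X) = 5 - 2*X)
F = 92/31 (F = 3 + 1/(5 - 2*18) = 3 + 1/(5 - 36) = 3 + 1/(-31) = 3 - 1/31 = 92/31 ≈ 2.9677)
(-571 + F)*I(-13) = (-571 + 92/31)*(-18 - 1*(-13)) = -17609*(-18 + 13)/31 = -17609/31*(-5) = 88045/31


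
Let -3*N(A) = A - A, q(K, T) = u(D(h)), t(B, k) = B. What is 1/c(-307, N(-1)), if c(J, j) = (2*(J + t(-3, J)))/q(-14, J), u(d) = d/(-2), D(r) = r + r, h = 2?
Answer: 1/310 ≈ 0.0032258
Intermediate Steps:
D(r) = 2*r
u(d) = -d/2 (u(d) = d*(-½) = -d/2)
q(K, T) = -2
N(A) = 0 (N(A) = -(A - A)/3 = -⅓*0 = 0)
c(J, j) = 3 - J (c(J, j) = (2*(J - 3))/(-2) = (2*(-3 + J))*(-½) = (-6 + 2*J)*(-½) = 3 - J)
1/c(-307, N(-1)) = 1/(3 - 1*(-307)) = 1/(3 + 307) = 1/310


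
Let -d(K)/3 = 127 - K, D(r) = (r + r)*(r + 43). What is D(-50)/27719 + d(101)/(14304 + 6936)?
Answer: 2117653/98125260 ≈ 0.021581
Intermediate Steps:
D(r) = 2*r*(43 + r) (D(r) = (2*r)*(43 + r) = 2*r*(43 + r))
d(K) = -381 + 3*K (d(K) = -3*(127 - K) = -381 + 3*K)
D(-50)/27719 + d(101)/(14304 + 6936) = (2*(-50)*(43 - 50))/27719 + (-381 + 3*101)/(14304 + 6936) = (2*(-50)*(-7))*(1/27719) + (-381 + 303)/21240 = 700*(1/27719) - 78*1/21240 = 700/27719 - 13/3540 = 2117653/98125260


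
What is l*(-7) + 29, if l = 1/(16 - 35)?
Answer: 558/19 ≈ 29.368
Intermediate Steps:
l = -1/19 (l = 1/(-19) = -1/19 ≈ -0.052632)
l*(-7) + 29 = -1/19*(-7) + 29 = 7/19 + 29 = 558/19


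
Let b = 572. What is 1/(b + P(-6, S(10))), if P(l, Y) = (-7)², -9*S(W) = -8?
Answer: 1/621 ≈ 0.0016103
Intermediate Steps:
S(W) = 8/9 (S(W) = -⅑*(-8) = 8/9)
P(l, Y) = 49
1/(b + P(-6, S(10))) = 1/(572 + 49) = 1/621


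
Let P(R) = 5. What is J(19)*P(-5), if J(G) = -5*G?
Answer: -475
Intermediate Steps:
J(19)*P(-5) = -5*19*5 = -95*5 = -475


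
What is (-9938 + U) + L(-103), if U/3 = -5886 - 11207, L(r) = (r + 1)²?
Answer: -50813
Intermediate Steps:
L(r) = (1 + r)²
U = -51279 (U = 3*(-5886 - 11207) = 3*(-17093) = -51279)
(-9938 + U) + L(-103) = (-9938 - 51279) + (1 - 103)² = -61217 + (-102)² = -61217 + 10404 = -50813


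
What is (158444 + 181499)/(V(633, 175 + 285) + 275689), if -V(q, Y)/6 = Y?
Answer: 339943/272929 ≈ 1.2455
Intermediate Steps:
V(q, Y) = -6*Y
(158444 + 181499)/(V(633, 175 + 285) + 275689) = (158444 + 181499)/(-6*(175 + 285) + 275689) = 339943/(-6*460 + 275689) = 339943/(-2760 + 275689) = 339943/272929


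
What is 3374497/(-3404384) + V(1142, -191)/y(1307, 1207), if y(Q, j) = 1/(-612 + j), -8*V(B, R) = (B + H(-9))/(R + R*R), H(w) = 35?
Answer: -220145625/64683296 ≈ -3.4034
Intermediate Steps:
V(B, R) = -(35 + B)/(8*(R + R²)) (V(B, R) = -(B + 35)/(8*(R + R*R)) = -(35 + B)/(8*(R + R²)))
3374497/(-3404384) + V(1142, -191)/y(1307, 1207) = 3374497/(-3404384) + ((⅛)*(-35 - 1*1142)/(-191*(1 - 191)))/(1/(-612 + 1207)) = 3374497*(-1/3404384) + ((⅛)*(-1/191)*(-35 - 1142)/(-190))/(1/595) = -3374497/3404384 + ((⅛)*(-1/191)*(-1/190)*(-1177))/(1/595) = -3374497/3404384 - 1177/290320*595 = -3374497/3404384 - 140063/58064 = -220145625/64683296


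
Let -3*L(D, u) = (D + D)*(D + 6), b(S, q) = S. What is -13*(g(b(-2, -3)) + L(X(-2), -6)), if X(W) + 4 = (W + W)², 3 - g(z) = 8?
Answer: 1937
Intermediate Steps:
g(z) = -5 (g(z) = 3 - 1*8 = 3 - 8 = -5)
X(W) = -4 + 4*W² (X(W) = -4 + (W + W)² = -4 + (2*W)² = -4 + 4*W²)
L(D, u) = -2*D*(6 + D)/3 (L(D, u) = -(D + D)*(D + 6)/3 = -2*D*(6 + D)/3)
-13*(g(b(-2, -3)) + L(X(-2), -6)) = -13*(-5 - 2*(-4 + 4*(-2)²)*(6 + (-4 + 4*(-2)²))/3) = -13*(-5 - 2*(-4 + 4*4)*(6 + (-4 + 4*4))/3) = -13*(-5 - 2*(-4 + 16)*(6 + (-4 + 16))/3) = -13*(-5 - ⅔*12*(6 + 12)) = -13*(-5 - ⅔*12*18) = -13*(-5 - 144) = -13*(-149) = 1937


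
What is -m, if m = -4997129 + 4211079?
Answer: 786050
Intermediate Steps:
m = -786050
-m = -1*(-786050) = 786050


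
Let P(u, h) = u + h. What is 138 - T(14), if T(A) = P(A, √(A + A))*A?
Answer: -58 - 28*√7 ≈ -132.08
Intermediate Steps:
P(u, h) = h + u
T(A) = A*(A + √2*√A) (T(A) = (√(A + A) + A)*A = (√(2*A) + A)*A = (√2*√A + A)*A = (A + √2*√A)*A = A*(A + √2*√A))
138 - T(14) = 138 - 14*(14 + √2*√14) = 138 - 14*(14 + 2*√7) = 138 - (196 + 28*√7) = 138 + (-196 - 28*√7) = -58 - 28*√7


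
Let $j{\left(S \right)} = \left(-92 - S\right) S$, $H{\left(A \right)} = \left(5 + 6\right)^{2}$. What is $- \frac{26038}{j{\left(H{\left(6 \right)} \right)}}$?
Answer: $\frac{26038}{25773} \approx 1.0103$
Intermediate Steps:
$H{\left(A \right)} = 121$ ($H{\left(A \right)} = 11^{2} = 121$)
$j{\left(S \right)} = S \left(-92 - S\right)$
$- \frac{26038}{j{\left(H{\left(6 \right)} \right)}} = - \frac{26038}{\left(-1\right) 121 \left(92 + 121\right)} = - \frac{26038}{\left(-1\right) 121 \cdot 213} = - \frac{26038}{-25773} = \left(-26038\right) \left(- \frac{1}{25773}\right) = \frac{26038}{25773}$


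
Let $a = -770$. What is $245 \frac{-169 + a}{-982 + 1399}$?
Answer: $- \frac{76685}{139} \approx -551.69$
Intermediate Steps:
$245 \frac{-169 + a}{-982 + 1399} = 245 \frac{-169 - 770}{-982 + 1399} = 245 \left(- \frac{939}{417}\right) = 245 \left(\left(-939\right) \frac{1}{417}\right) = 245 \left(- \frac{313}{139}\right) = - \frac{76685}{139}$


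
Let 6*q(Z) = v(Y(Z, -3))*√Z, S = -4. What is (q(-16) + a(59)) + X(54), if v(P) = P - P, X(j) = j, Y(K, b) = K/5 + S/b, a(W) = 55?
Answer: 109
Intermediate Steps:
Y(K, b) = -4/b + K/5 (Y(K, b) = K/5 - 4/b = -4/b + K/5)
v(P) = 0
q(Z) = 0 (q(Z) = (0*√Z)/6 = (⅙)*0 = 0)
(q(-16) + a(59)) + X(54) = (0 + 55) + 54 = 55 + 54 = 109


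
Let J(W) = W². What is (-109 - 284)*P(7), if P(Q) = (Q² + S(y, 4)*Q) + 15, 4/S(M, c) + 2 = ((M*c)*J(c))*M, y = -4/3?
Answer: -12700974/503 ≈ -25250.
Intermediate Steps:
y = -4/3 (y = -4*⅓ = -4/3 ≈ -1.3333)
S(M, c) = 4/(-2 + M²*c³) (S(M, c) = 4/(-2 + ((M*c)*c²)*M) = 4/(-2 + (M*c³)*M) = 4/(-2 + M²*c³))
P(Q) = 15 + Q² + 18*Q/503 (P(Q) = (Q² + (4/(-2 + (-4/3)²*4³))*Q) + 15 = (Q² + (4/(-2 + (16/9)*64))*Q) + 15 = (Q² + (4/(-2 + 1024/9))*Q) + 15 = (Q² + (4/(1006/9))*Q) + 15 = (Q² + (4*(9/1006))*Q) + 15 = (Q² + 18*Q/503) + 15 = 15 + Q² + 18*Q/503)
(-109 - 284)*P(7) = (-109 - 284)*(15 + 7² + (18/503)*7) = -393*(15 + 49 + 126/503) = -393*32318/503 = -12700974/503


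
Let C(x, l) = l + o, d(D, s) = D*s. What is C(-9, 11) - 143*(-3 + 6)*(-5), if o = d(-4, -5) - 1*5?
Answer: 2171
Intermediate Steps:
o = 15 (o = -4*(-5) - 1*5 = 20 - 5 = 15)
C(x, l) = 15 + l (C(x, l) = l + 15 = 15 + l)
C(-9, 11) - 143*(-3 + 6)*(-5) = (15 + 11) - 143*(-3 + 6)*(-5) = 26 - 429*(-5) = 26 - 143*(-15) = 26 + 2145 = 2171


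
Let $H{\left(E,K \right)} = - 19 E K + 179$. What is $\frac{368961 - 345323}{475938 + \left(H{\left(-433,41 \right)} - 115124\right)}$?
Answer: $\frac{11819}{349150} \approx 0.033851$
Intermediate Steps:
$H{\left(E,K \right)} = 179 - 19 E K$ ($H{\left(E,K \right)} = - 19 E K + 179 = 179 - 19 E K$)
$\frac{368961 - 345323}{475938 + \left(H{\left(-433,41 \right)} - 115124\right)} = \frac{368961 - 345323}{475938 - \left(114945 - 337307\right)} = \frac{23638}{475938 + \left(\left(179 + 337307\right) - 115124\right)} = \frac{23638}{475938 + \left(337486 - 115124\right)} = \frac{23638}{475938 + 222362} = \frac{23638}{698300} = 23638 \cdot \frac{1}{698300} = \frac{11819}{349150}$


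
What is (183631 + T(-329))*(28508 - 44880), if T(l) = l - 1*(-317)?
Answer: -3006210268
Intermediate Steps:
T(l) = 317 + l (T(l) = l + 317 = 317 + l)
(183631 + T(-329))*(28508 - 44880) = (183631 + (317 - 329))*(28508 - 44880) = (183631 - 12)*(-16372) = 183619*(-16372) = -3006210268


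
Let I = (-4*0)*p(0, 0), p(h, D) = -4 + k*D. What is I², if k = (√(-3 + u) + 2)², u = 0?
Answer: 0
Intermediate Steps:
k = (2 + I*√3)² (k = (√(-3 + 0) + 2)² = (√(-3) + 2)² = (I*√3 + 2)² = (2 + I*√3)² ≈ 1.0 + 6.9282*I)
p(h, D) = -4 + D*(2 + I*√3)² (p(h, D) = -4 + (2 + I*√3)²*D = -4 + D*(2 + I*√3)²)
I = 0 (I = (-4*0)*(-4 + 0*(2 + I*√3)²) = 0*(-4 + 0) = 0*(-4) = 0)
I² = 0² = 0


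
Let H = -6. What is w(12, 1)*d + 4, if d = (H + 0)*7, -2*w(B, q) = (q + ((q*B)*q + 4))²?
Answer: 6073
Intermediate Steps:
w(B, q) = -(4 + q + B*q²)²/2 (w(B, q) = -(q + ((q*B)*q + 4))²/2 = -(q + ((B*q)*q + 4))²/2 = -(q + (B*q² + 4))²/2 = -(q + (4 + B*q²))²/2 = -(4 + q + B*q²)²/2)
d = -42 (d = (-6 + 0)*7 = -6*7 = -42)
w(12, 1)*d + 4 = -(4 + 1 + 12*1²)²/2*(-42) + 4 = -(4 + 1 + 12*1)²/2*(-42) + 4 = -(4 + 1 + 12)²/2*(-42) + 4 = -½*17²*(-42) + 4 = -½*289*(-42) + 4 = -289/2*(-42) + 4 = 6069 + 4 = 6073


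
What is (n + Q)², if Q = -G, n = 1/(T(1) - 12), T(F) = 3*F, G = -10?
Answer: 7921/81 ≈ 97.790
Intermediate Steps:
n = -⅑ (n = 1/(3*1 - 12) = 1/(3 - 12) = 1/(-9) = -⅑ ≈ -0.11111)
Q = 10 (Q = -1*(-10) = 10)
(n + Q)² = (-⅑ + 10)² = (89/9)² = 7921/81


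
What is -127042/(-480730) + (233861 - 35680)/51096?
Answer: 50881445081/12281690040 ≈ 4.1429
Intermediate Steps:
-127042/(-480730) + (233861 - 35680)/51096 = -127042*(-1/480730) + 198181*(1/51096) = 63521/240365 + 198181/51096 = 50881445081/12281690040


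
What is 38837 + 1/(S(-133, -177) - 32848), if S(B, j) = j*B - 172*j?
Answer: 820897670/21137 ≈ 38837.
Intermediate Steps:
S(B, j) = -172*j + B*j (S(B, j) = B*j - 172*j = -172*j + B*j)
38837 + 1/(S(-133, -177) - 32848) = 38837 + 1/(-177*(-172 - 133) - 32848) = 38837 + 1/(-177*(-305) - 32848) = 38837 + 1/(53985 - 32848) = 38837 + 1/21137 = 820897670/21137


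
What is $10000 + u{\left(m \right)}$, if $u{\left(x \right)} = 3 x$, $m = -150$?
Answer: $9550$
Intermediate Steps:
$10000 + u{\left(m \right)} = 10000 + 3 \left(-150\right) = 10000 - 450 = 9550$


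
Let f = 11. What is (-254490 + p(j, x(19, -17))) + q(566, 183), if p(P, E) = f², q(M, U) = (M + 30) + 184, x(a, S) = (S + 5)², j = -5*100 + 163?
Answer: -253589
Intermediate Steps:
j = -337 (j = -500 + 163 = -337)
x(a, S) = (5 + S)²
q(M, U) = 214 + M (q(M, U) = (30 + M) + 184 = 214 + M)
p(P, E) = 121 (p(P, E) = 11² = 121)
(-254490 + p(j, x(19, -17))) + q(566, 183) = (-254490 + 121) + (214 + 566) = -254369 + 780 = -253589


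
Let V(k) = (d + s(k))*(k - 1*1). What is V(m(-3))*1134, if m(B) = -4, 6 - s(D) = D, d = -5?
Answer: -28350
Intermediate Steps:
s(D) = 6 - D
V(k) = (1 - k)*(-1 + k) (V(k) = (-5 + (6 - k))*(k - 1*1) = (1 - k)*(k - 1) = (1 - k)*(-1 + k))
V(m(-3))*1134 = (-1 - 1*(-4)² + 2*(-4))*1134 = (-1 - 1*16 - 8)*1134 = (-1 - 16 - 8)*1134 = -25*1134 = -28350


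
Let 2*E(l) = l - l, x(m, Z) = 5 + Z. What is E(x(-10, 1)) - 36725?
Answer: -36725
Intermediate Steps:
E(l) = 0 (E(l) = (l - l)/2 = (½)*0 = 0)
E(x(-10, 1)) - 36725 = 0 - 36725 = -36725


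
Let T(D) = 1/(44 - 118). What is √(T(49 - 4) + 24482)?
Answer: √134063358/74 ≈ 156.47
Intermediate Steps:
T(D) = -1/74 (T(D) = 1/(-74) = -1/74)
√(T(49 - 4) + 24482) = √(-1/74 + 24482) = √(1811667/74) = √134063358/74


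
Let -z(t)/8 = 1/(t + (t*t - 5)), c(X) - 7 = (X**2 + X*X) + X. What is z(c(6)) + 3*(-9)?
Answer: -197243/7305 ≈ -27.001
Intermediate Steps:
c(X) = 7 + X + 2*X**2 (c(X) = 7 + ((X**2 + X*X) + X) = 7 + ((X**2 + X**2) + X) = 7 + (2*X**2 + X) = 7 + (X + 2*X**2) = 7 + X + 2*X**2)
z(t) = -8/(-5 + t + t**2) (z(t) = -8/(t + (t*t - 5)) = -8/(t + (t**2 - 5)) = -8/(t + (-5 + t**2)) = -8/(-5 + t + t**2))
z(c(6)) + 3*(-9) = -8/(-5 + (7 + 6 + 2*6**2) + (7 + 6 + 2*6**2)**2) + 3*(-9) = -8/(-5 + (7 + 6 + 2*36) + (7 + 6 + 2*36)**2) - 27 = -8/(-5 + (7 + 6 + 72) + (7 + 6 + 72)**2) - 27 = -8/(-5 + 85 + 85**2) - 27 = -8/(-5 + 85 + 7225) - 27 = -8/7305 - 27 = -197243/7305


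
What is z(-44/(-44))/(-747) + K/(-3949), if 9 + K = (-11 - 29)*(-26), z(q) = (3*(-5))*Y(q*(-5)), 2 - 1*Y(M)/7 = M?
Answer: 710786/983301 ≈ 0.72286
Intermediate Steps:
Y(M) = 14 - 7*M
z(q) = -210 - 525*q (z(q) = (3*(-5))*(14 - 7*q*(-5)) = -15*(14 - (-35)*q) = -15*(14 + 35*q) = -210 - 525*q)
K = 1031 (K = -9 + (-11 - 29)*(-26) = -9 - 40*(-26) = -9 + 1040 = 1031)
z(-44/(-44))/(-747) + K/(-3949) = (-210 - (-23100)/(-44))/(-747) + 1031/(-3949) = (-210 - (-23100)*(-1)/44)*(-1/747) + 1031*(-1/3949) = (-210 - 525*1)*(-1/747) - 1031/3949 = (-210 - 525)*(-1/747) - 1031/3949 = -735*(-1/747) - 1031/3949 = 245/249 - 1031/3949 = 710786/983301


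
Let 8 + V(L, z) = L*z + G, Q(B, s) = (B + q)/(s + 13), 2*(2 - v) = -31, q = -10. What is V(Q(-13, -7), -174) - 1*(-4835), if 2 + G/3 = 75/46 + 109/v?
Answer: 8873639/1610 ≈ 5511.6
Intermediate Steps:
v = 35/2 (v = 2 - ½*(-31) = 2 + 31/2 = 35/2 ≈ 17.500)
G = 28299/1610 (G = -6 + 3*(75/46 + 109/(35/2)) = -6 + 3*(75*(1/46) + 109*(2/35)) = -6 + 3*(75/46 + 218/35) = -6 + 3*(12653/1610) = -6 + 37959/1610 = 28299/1610 ≈ 17.577)
Q(B, s) = (-10 + B)/(13 + s) (Q(B, s) = (B - 10)/(s + 13) = (-10 + B)/(13 + s))
V(L, z) = 15419/1610 + L*z (V(L, z) = -8 + (L*z + 28299/1610) = -8 + (28299/1610 + L*z) = 15419/1610 + L*z)
V(Q(-13, -7), -174) - 1*(-4835) = (15419/1610 + ((-10 - 13)/(13 - 7))*(-174)) - 1*(-4835) = (15419/1610 + (-23/6)*(-174)) + 4835 = (15419/1610 + ((⅙)*(-23))*(-174)) + 4835 = (15419/1610 - 23/6*(-174)) + 4835 = (15419/1610 + 667) + 4835 = 1089289/1610 + 4835 = 8873639/1610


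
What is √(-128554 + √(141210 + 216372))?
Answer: √(-128554 + √357582) ≈ 357.71*I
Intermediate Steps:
√(-128554 + √(141210 + 216372)) = √(-128554 + √357582)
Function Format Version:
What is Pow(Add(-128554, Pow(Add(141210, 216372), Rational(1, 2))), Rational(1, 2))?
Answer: Pow(Add(-128554, Pow(357582, Rational(1, 2))), Rational(1, 2)) ≈ Mul(357.71, I)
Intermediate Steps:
Pow(Add(-128554, Pow(Add(141210, 216372), Rational(1, 2))), Rational(1, 2)) = Pow(Add(-128554, Pow(357582, Rational(1, 2))), Rational(1, 2))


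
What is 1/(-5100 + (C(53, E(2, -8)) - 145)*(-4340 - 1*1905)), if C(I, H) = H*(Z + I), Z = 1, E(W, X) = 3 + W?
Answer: -1/785725 ≈ -1.2727e-6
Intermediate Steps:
C(I, H) = H*(1 + I)
1/(-5100 + (C(53, E(2, -8)) - 145)*(-4340 - 1*1905)) = 1/(-5100 + ((3 + 2)*(1 + 53) - 145)*(-4340 - 1*1905)) = 1/(-5100 + (5*54 - 145)*(-4340 - 1905)) = 1/(-5100 + (270 - 145)*(-6245)) = 1/(-5100 + 125*(-6245)) = 1/(-5100 - 780625) = 1/(-785725) = -1/785725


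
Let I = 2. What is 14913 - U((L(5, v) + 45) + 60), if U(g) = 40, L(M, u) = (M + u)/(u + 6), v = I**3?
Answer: 14873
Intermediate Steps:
v = 8 (v = 2**3 = 8)
L(M, u) = (M + u)/(6 + u)
14913 - U((L(5, v) + 45) + 60) = 14913 - 1*40 = 14913 - 40 = 14873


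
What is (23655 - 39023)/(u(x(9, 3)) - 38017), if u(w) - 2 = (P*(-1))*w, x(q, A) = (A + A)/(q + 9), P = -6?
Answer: 15368/38013 ≈ 0.40428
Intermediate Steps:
x(q, A) = 2*A/(9 + q) (x(q, A) = (2*A)/(9 + q) = 2*A/(9 + q))
u(w) = 2 + 6*w (u(w) = 2 + (-6*(-1))*w = 2 + 6*w)
(23655 - 39023)/(u(x(9, 3)) - 38017) = (23655 - 39023)/((2 + 6*(2*3/(9 + 9))) - 38017) = -15368/((2 + 6*(2*3/18)) - 38017) = -15368/((2 + 6*(2*3*(1/18))) - 38017) = -15368/((2 + 6*(⅓)) - 38017) = -15368/((2 + 2) - 38017) = -15368/(4 - 38017) = -15368/(-38013) = -15368*(-1/38013) = 15368/38013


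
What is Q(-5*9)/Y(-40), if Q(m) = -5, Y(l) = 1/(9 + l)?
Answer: 155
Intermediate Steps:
Q(-5*9)/Y(-40) = -5/(1/(9 - 40)) = -5/(1/(-31)) = -5/(-1/31) = -5*(-31) = 155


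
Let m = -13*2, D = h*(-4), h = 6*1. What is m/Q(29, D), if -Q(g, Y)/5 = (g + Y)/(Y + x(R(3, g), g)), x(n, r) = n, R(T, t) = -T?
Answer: -702/25 ≈ -28.080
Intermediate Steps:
h = 6
D = -24 (D = 6*(-4) = -24)
Q(g, Y) = -5*(Y + g)/(-3 + Y) (Q(g, Y) = -5*(g + Y)/(Y - 1*3) = -5*(Y + g)/(Y - 3) = -5*(Y + g)/(-3 + Y))
m = -26
m/Q(29, D) = -26*(-3 - 24)/(5*(-1*(-24) - 1*29)) = -26*(-27/(5*(24 - 29))) = -26/(5*(-1/27)*(-5)) = -26/25/27 = -26*27/25 = -702/25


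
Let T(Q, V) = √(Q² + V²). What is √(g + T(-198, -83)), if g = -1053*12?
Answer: √(-12636 + √46093) ≈ 111.45*I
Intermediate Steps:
g = -12636
√(g + T(-198, -83)) = √(-12636 + √((-198)² + (-83)²)) = √(-12636 + √(39204 + 6889)) = √(-12636 + √46093)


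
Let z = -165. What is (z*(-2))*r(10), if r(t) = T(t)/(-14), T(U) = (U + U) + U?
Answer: -4950/7 ≈ -707.14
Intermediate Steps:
T(U) = 3*U (T(U) = 2*U + U = 3*U)
r(t) = -3*t/14 (r(t) = (3*t)/(-14) = (3*t)*(-1/14) = -3*t/14)
(z*(-2))*r(10) = (-165*(-2))*(-3/14*10) = 330*(-15/7) = -4950/7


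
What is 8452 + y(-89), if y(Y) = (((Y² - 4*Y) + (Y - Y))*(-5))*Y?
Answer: 3691717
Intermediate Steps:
y(Y) = Y*(-5*Y² + 20*Y) (y(Y) = (((Y² - 4*Y) + 0)*(-5))*Y = ((Y² - 4*Y)*(-5))*Y = (-5*Y² + 20*Y)*Y = Y*(-5*Y² + 20*Y))
8452 + y(-89) = 8452 + 5*(-89)²*(4 - 1*(-89)) = 8452 + 5*7921*(4 + 89) = 8452 + 5*7921*93 = 8452 + 3683265 = 3691717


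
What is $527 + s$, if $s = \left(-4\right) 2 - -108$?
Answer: $627$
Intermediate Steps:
$s = 100$ ($s = -8 + 108 = 100$)
$527 + s = 527 + 100 = 627$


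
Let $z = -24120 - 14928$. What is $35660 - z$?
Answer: $74708$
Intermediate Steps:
$z = -39048$ ($z = -24120 - 14928 = -39048$)
$35660 - z = 35660 - -39048 = 35660 + 39048 = 74708$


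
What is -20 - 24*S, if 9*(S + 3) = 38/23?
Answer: 3284/69 ≈ 47.594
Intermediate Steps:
S = -583/207 (S = -3 + (38/23)/9 = -3 + (38*(1/23))/9 = -3 + (1/9)*(38/23) = -3 + 38/207 = -583/207 ≈ -2.8164)
-20 - 24*S = -20 - 24*(-583/207) = -20 + 4664/69 = 3284/69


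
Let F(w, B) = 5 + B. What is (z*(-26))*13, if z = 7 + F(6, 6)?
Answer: -6084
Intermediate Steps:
z = 18 (z = 7 + (5 + 6) = 7 + 11 = 18)
(z*(-26))*13 = (18*(-26))*13 = -468*13 = -6084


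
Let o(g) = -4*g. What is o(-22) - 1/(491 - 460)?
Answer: 2727/31 ≈ 87.968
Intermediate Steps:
o(-22) - 1/(491 - 460) = -4*(-22) - 1/(491 - 460) = 88 - 1/31 = 2727/31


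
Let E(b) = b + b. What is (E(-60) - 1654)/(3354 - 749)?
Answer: -1774/2605 ≈ -0.68100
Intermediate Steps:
E(b) = 2*b
(E(-60) - 1654)/(3354 - 749) = (2*(-60) - 1654)/(3354 - 749) = (-120 - 1654)/2605 = -1774*1/2605 = -1774/2605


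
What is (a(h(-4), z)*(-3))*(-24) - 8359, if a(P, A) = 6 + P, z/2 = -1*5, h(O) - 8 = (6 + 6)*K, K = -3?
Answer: -9943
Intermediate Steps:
h(O) = -28 (h(O) = 8 + (6 + 6)*(-3) = 8 + 12*(-3) = 8 - 36 = -28)
z = -10 (z = 2*(-1*5) = 2*(-5) = -10)
(a(h(-4), z)*(-3))*(-24) - 8359 = ((6 - 28)*(-3))*(-24) - 8359 = -22*(-3)*(-24) - 8359 = 66*(-24) - 8359 = -1584 - 8359 = -9943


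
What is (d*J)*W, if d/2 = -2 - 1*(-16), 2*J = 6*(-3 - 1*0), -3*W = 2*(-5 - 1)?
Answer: -1008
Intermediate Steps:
W = 4 (W = -2*(-5 - 1)/3 = -2*(-6)/3 = -⅓*(-12) = 4)
J = -9 (J = (6*(-3 - 1*0))/2 = (6*(-3 + 0))/2 = (6*(-3))/2 = (½)*(-18) = -9)
d = 28 (d = 2*(-2 - 1*(-16)) = 2*(-2 + 16) = 2*14 = 28)
(d*J)*W = (28*(-9))*4 = -252*4 = -1008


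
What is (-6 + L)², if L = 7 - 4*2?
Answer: 49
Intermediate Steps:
L = -1 (L = 7 - 1*8 = 7 - 8 = -1)
(-6 + L)² = (-6 - 1)² = (-7)² = 49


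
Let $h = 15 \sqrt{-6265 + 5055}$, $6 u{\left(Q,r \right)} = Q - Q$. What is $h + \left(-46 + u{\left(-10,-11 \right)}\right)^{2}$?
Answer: $2116 + 165 i \sqrt{10} \approx 2116.0 + 521.78 i$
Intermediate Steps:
$u{\left(Q,r \right)} = 0$ ($u{\left(Q,r \right)} = \frac{Q - Q}{6} = \frac{1}{6} \cdot 0 = 0$)
$h = 165 i \sqrt{10}$ ($h = 15 \sqrt{-1210} = 15 \cdot 11 i \sqrt{10} = 165 i \sqrt{10} \approx 521.78 i$)
$h + \left(-46 + u{\left(-10,-11 \right)}\right)^{2} = 165 i \sqrt{10} + \left(-46 + 0\right)^{2} = 165 i \sqrt{10} + \left(-46\right)^{2} = 165 i \sqrt{10} + 2116 = 2116 + 165 i \sqrt{10}$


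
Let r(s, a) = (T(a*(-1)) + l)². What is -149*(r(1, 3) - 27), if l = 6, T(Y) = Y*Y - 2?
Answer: -21158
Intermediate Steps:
T(Y) = -2 + Y² (T(Y) = Y² - 2 = -2 + Y²)
r(s, a) = (4 + a²)² (r(s, a) = ((-2 + (a*(-1))²) + 6)² = ((-2 + (-a)²) + 6)² = ((-2 + a²) + 6)² = (4 + a²)²)
-149*(r(1, 3) - 27) = -149*((4 + 3²)² - 27) = -149*((4 + 9)² - 27) = -149*(13² - 27) = -149*(169 - 27) = -149*142 = -21158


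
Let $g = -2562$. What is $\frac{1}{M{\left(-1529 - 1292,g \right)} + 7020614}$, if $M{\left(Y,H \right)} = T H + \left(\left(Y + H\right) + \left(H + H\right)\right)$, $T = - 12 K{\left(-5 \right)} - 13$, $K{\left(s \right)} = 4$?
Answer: $\frac{1}{7166389} \approx 1.3954 \cdot 10^{-7}$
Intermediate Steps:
$T = -61$ ($T = \left(-12\right) 4 - 13 = -48 - 13 = -61$)
$M{\left(Y,H \right)} = Y - 58 H$ ($M{\left(Y,H \right)} = - 61 H + \left(\left(Y + H\right) + \left(H + H\right)\right) = - 61 H + \left(\left(H + Y\right) + 2 H\right) = - 61 H + \left(Y + 3 H\right) = Y - 58 H$)
$\frac{1}{M{\left(-1529 - 1292,g \right)} + 7020614} = \frac{1}{\left(\left(-1529 - 1292\right) - -148596\right) + 7020614} = \frac{1}{\left(\left(-1529 - 1292\right) + 148596\right) + 7020614} = \frac{1}{\left(-2821 + 148596\right) + 7020614} = \frac{1}{145775 + 7020614} = \frac{1}{7166389}$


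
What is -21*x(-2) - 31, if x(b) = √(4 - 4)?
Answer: -31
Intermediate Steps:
x(b) = 0 (x(b) = √0 = 0)
-21*x(-2) - 31 = -21*0 - 31 = -7*0 - 31 = 0 - 31 = -31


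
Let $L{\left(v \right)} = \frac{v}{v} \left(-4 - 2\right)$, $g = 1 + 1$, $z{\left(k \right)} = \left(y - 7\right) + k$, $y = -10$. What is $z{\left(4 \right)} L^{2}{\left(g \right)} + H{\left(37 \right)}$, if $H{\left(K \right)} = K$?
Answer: $-431$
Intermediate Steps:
$z{\left(k \right)} = -17 + k$ ($z{\left(k \right)} = \left(-10 - 7\right) + k = -17 + k$)
$g = 2$
$L{\left(v \right)} = -6$ ($L{\left(v \right)} = 1 \left(-4 - 2\right) = 1 \left(-6\right) = -6$)
$z{\left(4 \right)} L^{2}{\left(g \right)} + H{\left(37 \right)} = \left(-17 + 4\right) \left(-6\right)^{2} + 37 = \left(-13\right) 36 + 37 = -468 + 37 = -431$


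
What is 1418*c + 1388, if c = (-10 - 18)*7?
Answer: -276540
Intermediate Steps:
c = -196 (c = -28*7 = -196)
1418*c + 1388 = 1418*(-196) + 1388 = -277928 + 1388 = -276540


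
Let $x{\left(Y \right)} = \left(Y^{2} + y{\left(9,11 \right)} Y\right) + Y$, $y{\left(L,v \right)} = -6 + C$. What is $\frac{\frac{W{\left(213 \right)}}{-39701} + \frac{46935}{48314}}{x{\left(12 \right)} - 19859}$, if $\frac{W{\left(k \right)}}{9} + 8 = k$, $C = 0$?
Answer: $- \frac{1748007}{37370154290} \approx -4.6776 \cdot 10^{-5}$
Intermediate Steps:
$W{\left(k \right)} = -72 + 9 k$
$y{\left(L,v \right)} = -6$ ($y{\left(L,v \right)} = -6 + 0 = -6$)
$x{\left(Y \right)} = Y^{2} - 5 Y$ ($x{\left(Y \right)} = \left(Y^{2} - 6 Y\right) + Y = Y^{2} - 5 Y$)
$\frac{\frac{W{\left(213 \right)}}{-39701} + \frac{46935}{48314}}{x{\left(12 \right)} - 19859} = \frac{\frac{-72 + 9 \cdot 213}{-39701} + \frac{46935}{48314}}{12 \left(-5 + 12\right) - 19859} = \frac{\left(-72 + 1917\right) \left(- \frac{1}{39701}\right) + 46935 \cdot \frac{1}{48314}}{12 \cdot 7 - 19859} = \frac{1845 \left(- \frac{1}{39701}\right) + \frac{6705}{6902}}{84 - 19859} = \frac{- \frac{1845}{39701} + \frac{6705}{6902}}{-19775} = \frac{8740035}{9448838} \left(- \frac{1}{19775}\right) = - \frac{1748007}{37370154290}$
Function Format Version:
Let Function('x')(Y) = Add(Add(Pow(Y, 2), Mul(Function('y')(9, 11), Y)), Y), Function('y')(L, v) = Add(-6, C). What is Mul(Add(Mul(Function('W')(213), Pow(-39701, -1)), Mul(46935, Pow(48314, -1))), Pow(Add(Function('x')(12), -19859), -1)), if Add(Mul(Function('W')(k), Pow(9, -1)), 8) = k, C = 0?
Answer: Rational(-1748007, 37370154290) ≈ -4.6776e-5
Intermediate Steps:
Function('W')(k) = Add(-72, Mul(9, k))
Function('y')(L, v) = -6 (Function('y')(L, v) = Add(-6, 0) = -6)
Function('x')(Y) = Add(Pow(Y, 2), Mul(-5, Y)) (Function('x')(Y) = Add(Add(Pow(Y, 2), Mul(-6, Y)), Y) = Add(Pow(Y, 2), Mul(-5, Y)))
Mul(Add(Mul(Function('W')(213), Pow(-39701, -1)), Mul(46935, Pow(48314, -1))), Pow(Add(Function('x')(12), -19859), -1)) = Mul(Add(Mul(Add(-72, Mul(9, 213)), Pow(-39701, -1)), Mul(46935, Pow(48314, -1))), Pow(Add(Mul(12, Add(-5, 12)), -19859), -1)) = Mul(Add(Mul(Add(-72, 1917), Rational(-1, 39701)), Mul(46935, Rational(1, 48314))), Pow(Add(Mul(12, 7), -19859), -1)) = Mul(Add(Mul(1845, Rational(-1, 39701)), Rational(6705, 6902)), Pow(Add(84, -19859), -1)) = Mul(Add(Rational(-1845, 39701), Rational(6705, 6902)), Pow(-19775, -1)) = Mul(Rational(8740035, 9448838), Rational(-1, 19775)) = Rational(-1748007, 37370154290)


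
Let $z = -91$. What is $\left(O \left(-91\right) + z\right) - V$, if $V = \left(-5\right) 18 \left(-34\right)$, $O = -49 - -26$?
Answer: $-1058$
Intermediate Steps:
$O = -23$ ($O = -49 + 26 = -23$)
$V = 3060$ ($V = \left(-90\right) \left(-34\right) = 3060$)
$\left(O \left(-91\right) + z\right) - V = \left(\left(-23\right) \left(-91\right) - 91\right) - 3060 = \left(2093 - 91\right) - 3060 = 2002 - 3060 = -1058$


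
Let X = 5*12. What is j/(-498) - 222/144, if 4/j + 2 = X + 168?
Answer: -115677/75032 ≈ -1.5417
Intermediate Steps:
X = 60
j = 2/113 (j = 4/(-2 + (60 + 168)) = 4/(-2 + 228) = 4/226 = 4*(1/226) = 2/113 ≈ 0.017699)
j/(-498) - 222/144 = (2/113)/(-498) - 222/144 = (2/113)*(-1/498) - 222*1/144 = -1/28137 - 37/24 = -115677/75032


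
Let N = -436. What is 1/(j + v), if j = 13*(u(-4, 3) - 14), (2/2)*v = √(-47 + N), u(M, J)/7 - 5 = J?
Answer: 26/14219 - I*√483/298599 ≈ 0.0018285 - 7.3601e-5*I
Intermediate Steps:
u(M, J) = 35 + 7*J
v = I*√483 (v = √(-47 - 436) = √(-483) = I*√483 ≈ 21.977*I)
j = 546 (j = 13*((35 + 7*3) - 14) = 13*((35 + 21) - 14) = 13*(56 - 14) = 13*42 = 546)
1/(j + v) = 1/(546 + I*√483)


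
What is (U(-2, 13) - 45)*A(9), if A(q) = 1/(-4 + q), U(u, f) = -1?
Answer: -46/5 ≈ -9.2000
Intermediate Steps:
(U(-2, 13) - 45)*A(9) = (-1 - 45)/(-4 + 9) = -46/5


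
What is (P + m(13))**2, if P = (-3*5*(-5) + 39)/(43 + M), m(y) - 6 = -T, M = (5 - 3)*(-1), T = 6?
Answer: 12996/1681 ≈ 7.7311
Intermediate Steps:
M = -2 (M = 2*(-1) = -2)
m(y) = 0 (m(y) = 6 - 1*6 = 6 - 6 = 0)
P = 114/41 (P = (-3*5*(-5) + 39)/(43 - 2) = (-15*(-5) + 39)/41 = (75 + 39)*(1/41) = 114*(1/41) = 114/41 ≈ 2.7805)
(P + m(13))**2 = (114/41 + 0)**2 = (114/41)**2 = 12996/1681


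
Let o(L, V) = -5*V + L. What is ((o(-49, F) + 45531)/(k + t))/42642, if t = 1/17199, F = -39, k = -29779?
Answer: -87288747/2426656816760 ≈ -3.5971e-5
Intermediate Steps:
o(L, V) = L - 5*V
t = 1/17199 ≈ 5.8143e-5
((o(-49, F) + 45531)/(k + t))/42642 = (((-49 - 5*(-39)) + 45531)/(-29779 + 1/17199))/42642 = (((-49 + 195) + 45531)/(-512169020/17199))*(1/42642) = ((146 + 45531)*(-17199/512169020))*(1/42642) = (45677*(-17199/512169020))*(1/42642) = -785598723/512169020*1/42642 = -87288747/2426656816760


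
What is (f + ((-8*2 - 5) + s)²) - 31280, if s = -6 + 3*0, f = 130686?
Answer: 100135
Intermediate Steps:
s = -6 (s = -6 + 0 = -6)
(f + ((-8*2 - 5) + s)²) - 31280 = (130686 + ((-8*2 - 5) - 6)²) - 31280 = (130686 + ((-16 - 5) - 6)²) - 31280 = (130686 + (-21 - 6)²) - 31280 = (130686 + (-27)²) - 31280 = (130686 + 729) - 31280 = 131415 - 31280 = 100135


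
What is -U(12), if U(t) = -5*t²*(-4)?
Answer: -2880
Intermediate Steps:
U(t) = 20*t²
-U(12) = -20*12² = -20*144 = -1*2880 = -2880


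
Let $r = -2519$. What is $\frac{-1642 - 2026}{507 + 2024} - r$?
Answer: $\frac{6371921}{2531} \approx 2517.6$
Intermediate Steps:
$\frac{-1642 - 2026}{507 + 2024} - r = \frac{-1642 - 2026}{507 + 2024} - -2519 = - \frac{3668}{2531} + 2519 = \frac{6371921}{2531}$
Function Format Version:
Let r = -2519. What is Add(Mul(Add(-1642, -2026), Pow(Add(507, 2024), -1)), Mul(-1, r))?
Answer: Rational(6371921, 2531) ≈ 2517.6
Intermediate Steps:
Add(Mul(Add(-1642, -2026), Pow(Add(507, 2024), -1)), Mul(-1, r)) = Add(Mul(Add(-1642, -2026), Pow(Add(507, 2024), -1)), Mul(-1, -2519)) = Add(Mul(-3668, Pow(2531, -1)), 2519) = Add(Mul(-3668, Rational(1, 2531)), 2519) = Add(Rational(-3668, 2531), 2519) = Rational(6371921, 2531)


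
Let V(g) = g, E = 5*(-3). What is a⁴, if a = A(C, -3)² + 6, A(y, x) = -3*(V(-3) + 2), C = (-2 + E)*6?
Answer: 50625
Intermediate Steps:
E = -15
C = -102 (C = (-2 - 15)*6 = -17*6 = -102)
A(y, x) = 3 (A(y, x) = -3*(-3 + 2) = -3*(-1) = 3)
a = 15 (a = 3² + 6 = 9 + 6 = 15)
a⁴ = 15⁴ = 50625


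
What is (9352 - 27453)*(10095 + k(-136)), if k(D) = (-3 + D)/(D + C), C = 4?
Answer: -24122822579/132 ≈ -1.8275e+8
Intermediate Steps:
k(D) = (-3 + D)/(4 + D) (k(D) = (-3 + D)/(D + 4) = (-3 + D)/(4 + D))
(9352 - 27453)*(10095 + k(-136)) = (9352 - 27453)*(10095 + (-3 - 136)/(4 - 136)) = -18101*(10095 - 139/(-132)) = -18101*(10095 - 1/132*(-139)) = -18101*(10095 + 139/132) = -18101*1332679/132 = -24122822579/132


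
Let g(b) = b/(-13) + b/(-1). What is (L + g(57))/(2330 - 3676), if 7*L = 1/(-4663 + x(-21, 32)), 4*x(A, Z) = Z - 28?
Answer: 26041945/571029732 ≈ 0.045605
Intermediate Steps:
x(A, Z) = -7 + Z/4 (x(A, Z) = (Z - 28)/4 = (-28 + Z)/4 = -7 + Z/4)
g(b) = -14*b/13 (g(b) = b*(-1/13) + b*(-1) = -b/13 - b = -14*b/13)
L = -1/32634 (L = 1/(7*(-4663 + (-7 + (1/4)*32))) = 1/(7*(-4663 + (-7 + 8))) = 1/(7*(-4663 + 1)) = (1/7)/(-4662) = (1/7)*(-1/4662) = -1/32634 ≈ -3.0643e-5)
(L + g(57))/(2330 - 3676) = (-1/32634 - 14/13*57)/(2330 - 3676) = (-1/32634 - 798/13)/(-1346) = -26041945/424242*(-1/1346) = 26041945/571029732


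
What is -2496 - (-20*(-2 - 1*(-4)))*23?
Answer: -1576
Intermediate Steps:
-2496 - (-20*(-2 - 1*(-4)))*23 = -2496 - (-20*(-2 + 4))*23 = -2496 - (-20*2)*23 = -2496 - (-40)*23 = -2496 - 1*(-920) = -2496 + 920 = -1576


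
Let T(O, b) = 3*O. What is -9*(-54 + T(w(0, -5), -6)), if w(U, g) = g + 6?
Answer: 459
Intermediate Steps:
w(U, g) = 6 + g
-9*(-54 + T(w(0, -5), -6)) = -9*(-54 + 3*(6 - 5)) = -9*(-54 + 3*1) = -9*(-54 + 3) = -9*(-51) = 459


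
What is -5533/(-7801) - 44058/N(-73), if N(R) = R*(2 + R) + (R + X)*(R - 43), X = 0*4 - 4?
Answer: -88532721/36703705 ≈ -2.4121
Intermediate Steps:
X = -4 (X = 0 - 4 = -4)
N(R) = R*(2 + R) + (-43 + R)*(-4 + R) (N(R) = R*(2 + R) + (R - 4)*(R - 43) = R*(2 + R) + (-4 + R)*(-43 + R) = R*(2 + R) + (-43 + R)*(-4 + R))
-5533/(-7801) - 44058/N(-73) = -5533/(-7801) - 44058/(172 - 45*(-73) + 2*(-73)²) = -5533*(-1/7801) - 44058/(172 + 3285 + 2*5329) = 5533/7801 - 44058/(172 + 3285 + 10658) = 5533/7801 - 44058/14115 = 5533/7801 - 44058*1/14115 = 5533/7801 - 14686/4705 = -88532721/36703705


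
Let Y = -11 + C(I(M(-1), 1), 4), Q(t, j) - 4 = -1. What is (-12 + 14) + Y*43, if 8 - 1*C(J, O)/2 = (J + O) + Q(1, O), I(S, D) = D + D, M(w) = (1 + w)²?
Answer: -557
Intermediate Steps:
Q(t, j) = 3 (Q(t, j) = 4 - 1 = 3)
I(S, D) = 2*D
C(J, O) = 10 - 2*J - 2*O (C(J, O) = 16 - 2*((J + O) + 3) = 16 - 2*(3 + J + O) = 16 + (-6 - 2*J - 2*O) = 10 - 2*J - 2*O)
Y = -13 (Y = -11 + (10 - 4 - 2*4) = -11 + (10 - 2*2 - 8) = -11 + (10 - 4 - 8) = -11 - 2 = -13)
(-12 + 14) + Y*43 = (-12 + 14) - 13*43 = 2 - 559 = -557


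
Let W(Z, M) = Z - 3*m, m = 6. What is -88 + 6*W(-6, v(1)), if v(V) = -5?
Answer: -232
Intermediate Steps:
W(Z, M) = -18 + Z (W(Z, M) = Z - 3*6 = Z - 18 = -18 + Z)
-88 + 6*W(-6, v(1)) = -88 + 6*(-18 - 6) = -88 + 6*(-24) = -88 - 144 = -232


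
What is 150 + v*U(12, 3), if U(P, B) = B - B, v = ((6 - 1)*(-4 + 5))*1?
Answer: 150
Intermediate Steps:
v = 5 (v = (5*1)*1 = 5*1 = 5)
U(P, B) = 0
150 + v*U(12, 3) = 150 + 5*0 = 150 + 0 = 150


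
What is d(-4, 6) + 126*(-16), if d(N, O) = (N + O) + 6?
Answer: -2008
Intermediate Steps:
d(N, O) = 6 + N + O
d(-4, 6) + 126*(-16) = (6 - 4 + 6) + 126*(-16) = 8 - 2016 = -2008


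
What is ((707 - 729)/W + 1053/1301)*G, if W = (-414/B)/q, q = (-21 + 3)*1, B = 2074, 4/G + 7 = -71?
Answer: 118675618/1166997 ≈ 101.69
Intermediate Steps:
G = -2/39 (G = 4/(-7 - 71) = 4/(-78) = 4*(-1/78) = -2/39 ≈ -0.051282)
q = -18 (q = -18*1 = -18)
W = 23/2074 (W = -414/2074/(-18) = -414*1/2074*(-1/18) = -207/1037*(-1/18) = 23/2074 ≈ 0.011090)
((707 - 729)/W + 1053/1301)*G = ((707 - 729)/(23/2074) + 1053/1301)*(-2/39) = (-22*2074/23 + 1053*(1/1301))*(-2/39) = (-45628/23 + 1053/1301)*(-2/39) = -59337809/29923*(-2/39) = 118675618/1166997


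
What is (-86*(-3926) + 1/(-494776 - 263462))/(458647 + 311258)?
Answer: 256008445367/583771227390 ≈ 0.43854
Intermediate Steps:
(-86*(-3926) + 1/(-494776 - 263462))/(458647 + 311258) = (337636 + 1/(-758238))/769905 = (337636 - 1/758238)*(1/769905) = (256008445367/758238)*(1/769905) = 256008445367/583771227390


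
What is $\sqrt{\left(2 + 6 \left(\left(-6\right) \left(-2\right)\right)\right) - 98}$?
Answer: $2 i \sqrt{6} \approx 4.899 i$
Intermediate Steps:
$\sqrt{\left(2 + 6 \left(\left(-6\right) \left(-2\right)\right)\right) - 98} = \sqrt{\left(2 + 6 \cdot 12\right) - 98} = \sqrt{\left(2 + 72\right) - 98} = \sqrt{74 - 98} = \sqrt{-24} = 2 i \sqrt{6}$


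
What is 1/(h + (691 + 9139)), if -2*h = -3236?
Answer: 1/11448 ≈ 8.7352e-5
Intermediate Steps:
h = 1618 (h = -½*(-3236) = 1618)
1/(h + (691 + 9139)) = 1/(1618 + (691 + 9139)) = 1/(1618 + 9830) = 1/11448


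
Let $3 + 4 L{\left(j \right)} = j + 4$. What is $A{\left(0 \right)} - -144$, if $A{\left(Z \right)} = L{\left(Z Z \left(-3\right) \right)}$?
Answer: $\frac{577}{4} \approx 144.25$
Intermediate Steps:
$L{\left(j \right)} = \frac{1}{4} + \frac{j}{4}$ ($L{\left(j \right)} = - \frac{3}{4} + \frac{j + 4}{4} = - \frac{3}{4} + \frac{4 + j}{4} = - \frac{3}{4} + \left(1 + \frac{j}{4}\right) = \frac{1}{4} + \frac{j}{4}$)
$A{\left(Z \right)} = \frac{1}{4} - \frac{3 Z^{2}}{4}$ ($A{\left(Z \right)} = \frac{1}{4} + \frac{Z Z \left(-3\right)}{4} = \frac{1}{4} + \frac{Z^{2} \left(-3\right)}{4} = \frac{1}{4} + \frac{\left(-3\right) Z^{2}}{4} = \frac{1}{4} - \frac{3 Z^{2}}{4}$)
$A{\left(0 \right)} - -144 = \left(\frac{1}{4} - \frac{3 \cdot 0^{2}}{4}\right) - -144 = \left(\frac{1}{4} - 0\right) + 144 = \left(\frac{1}{4} + 0\right) + 144 = \frac{1}{4} + 144 = \frac{577}{4}$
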